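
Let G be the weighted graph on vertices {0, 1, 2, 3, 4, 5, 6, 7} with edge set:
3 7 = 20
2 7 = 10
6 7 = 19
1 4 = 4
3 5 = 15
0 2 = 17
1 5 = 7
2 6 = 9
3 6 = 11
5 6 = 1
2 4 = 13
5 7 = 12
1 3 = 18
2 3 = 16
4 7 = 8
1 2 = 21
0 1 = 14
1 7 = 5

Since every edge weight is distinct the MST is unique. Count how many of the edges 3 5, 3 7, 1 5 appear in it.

Kruskal's algorithm — process edges by increasing weight (ties by edge label):
5 6 (1): add — endpoints in different components.
1 4 (4): add — endpoints in different components.
1 7 (5): add — endpoints in different components.
1 5 (7): add — endpoints in different components.
4 7 (8): skip — 4 and 7 already connected.
2 6 (9): add — endpoints in different components.
2 7 (10): skip — 2 and 7 already connected.
3 6 (11): add — endpoints in different components.
5 7 (12): skip — 5 and 7 already connected.
2 4 (13): skip — 2 and 4 already connected.
0 1 (14): add — endpoints in different components.
MST edge set: {5 6, 1 4, 1 7, 1 5, 2 6, 3 6, 0 1}.
Of the listed edges, {1 5} are in the MST → 1.

1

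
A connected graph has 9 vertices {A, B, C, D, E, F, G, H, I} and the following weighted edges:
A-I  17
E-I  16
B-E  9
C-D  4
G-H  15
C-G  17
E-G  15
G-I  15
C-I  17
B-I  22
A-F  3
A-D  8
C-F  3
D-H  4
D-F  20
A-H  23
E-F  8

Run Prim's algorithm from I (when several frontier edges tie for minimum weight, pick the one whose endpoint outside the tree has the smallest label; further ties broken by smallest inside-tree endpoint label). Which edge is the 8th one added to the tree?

B-E

Prim, starting at I.
Step 1: cheapest edge leaving the tree is G-I (15); add G.
Step 2: cheapest edge leaving the tree is E-G (15); add E.
Step 3: cheapest edge leaving the tree is E-F (8); add F.
Step 4: cheapest edge leaving the tree is A-F (3); add A.
Step 5: cheapest edge leaving the tree is C-F (3); add C.
Step 6: cheapest edge leaving the tree is C-D (4); add D.
Step 7: cheapest edge leaving the tree is D-H (4); add H.
Step 8: cheapest edge leaving the tree is B-E (9); add B.
The 8th edge added is B-E.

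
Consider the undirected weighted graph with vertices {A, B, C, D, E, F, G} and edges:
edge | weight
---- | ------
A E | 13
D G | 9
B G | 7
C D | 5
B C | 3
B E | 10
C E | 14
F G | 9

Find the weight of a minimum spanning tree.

47

Kruskal: consider edges lightest-first.
B C (3): add — endpoints in different components.
C D (5): add — endpoints in different components.
B G (7): add — endpoints in different components.
D G (9): skip — D and G already connected.
F G (9): add — endpoints in different components.
B E (10): add — endpoints in different components.
A E (13): add — endpoints in different components.
MST edges: B C, C D, B G, F G, B E, A E; total weight 3+5+7+9+10+13 = 47.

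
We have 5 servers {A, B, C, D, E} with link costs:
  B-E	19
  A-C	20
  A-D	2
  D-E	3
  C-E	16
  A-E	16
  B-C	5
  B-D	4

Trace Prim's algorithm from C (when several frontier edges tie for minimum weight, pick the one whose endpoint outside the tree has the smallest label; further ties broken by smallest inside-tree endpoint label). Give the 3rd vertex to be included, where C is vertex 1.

D

Grow the tree from C using Prim:
Step 1: cheapest edge leaving the tree is B-C (5); add B.
Step 2: cheapest edge leaving the tree is B-D (4); add D.
Step 3: cheapest edge leaving the tree is A-D (2); add A.
Step 4: cheapest edge leaving the tree is D-E (3); add E.
Vertex order: C, B, D, A, E. The 3rd vertex is D.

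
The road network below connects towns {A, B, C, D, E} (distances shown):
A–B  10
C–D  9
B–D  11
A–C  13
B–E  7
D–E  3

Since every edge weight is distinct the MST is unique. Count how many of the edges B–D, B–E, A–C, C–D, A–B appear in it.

3

Sort edges by weight, then run Kruskal:
D–E (3): add — endpoints in different components.
B–E (7): add — endpoints in different components.
C–D (9): add — endpoints in different components.
A–B (10): add — endpoints in different components.
MST edge set: {D–E, B–E, C–D, A–B}.
Of the listed edges, {B–E, C–D, A–B} are in the MST → 3.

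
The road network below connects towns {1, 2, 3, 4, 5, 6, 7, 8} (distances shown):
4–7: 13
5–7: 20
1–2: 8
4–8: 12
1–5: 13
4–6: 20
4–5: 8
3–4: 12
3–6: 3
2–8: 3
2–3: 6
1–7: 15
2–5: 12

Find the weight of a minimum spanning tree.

53

Sort edges by weight, then run Kruskal:
2–8 (3): add — endpoints in different components.
3–6 (3): add — endpoints in different components.
2–3 (6): add — endpoints in different components.
1–2 (8): add — endpoints in different components.
4–5 (8): add — endpoints in different components.
2–5 (12): add — endpoints in different components.
3–4 (12): skip — 3 and 4 already connected.
4–8 (12): skip — 4 and 8 already connected.
1–5 (13): skip — 1 and 5 already connected.
4–7 (13): add — endpoints in different components.
MST edges: 2–8, 3–6, 2–3, 1–2, 4–5, 2–5, 4–7; total weight 3+3+6+8+8+12+13 = 53.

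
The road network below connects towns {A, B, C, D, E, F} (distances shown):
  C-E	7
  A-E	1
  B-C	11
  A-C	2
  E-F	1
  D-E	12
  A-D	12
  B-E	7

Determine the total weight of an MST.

Grow the tree from B using Prim:
Step 1: cheapest edge leaving the tree is B-E (7); add E.
Step 2: cheapest edge leaving the tree is A-E (1); add A.
Step 3: cheapest edge leaving the tree is E-F (1); add F.
Step 4: cheapest edge leaving the tree is A-C (2); add C.
Step 5: cheapest edge leaving the tree is A-D (12); add D.
MST edges: B-E, A-E, E-F, A-C, A-D; total weight 7+1+1+2+12 = 23.

23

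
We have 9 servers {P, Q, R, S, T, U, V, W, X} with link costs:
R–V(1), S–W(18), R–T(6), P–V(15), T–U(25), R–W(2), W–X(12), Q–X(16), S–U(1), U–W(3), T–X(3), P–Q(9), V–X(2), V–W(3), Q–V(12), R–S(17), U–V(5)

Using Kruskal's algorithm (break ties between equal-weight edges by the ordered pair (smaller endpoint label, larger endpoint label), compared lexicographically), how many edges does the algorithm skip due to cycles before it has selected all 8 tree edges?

3

Kruskal's algorithm — process edges by increasing weight (ties by edge label):
R–V (1): add — endpoints in different components.
S–U (1): add — endpoints in different components.
R–W (2): add — endpoints in different components.
V–X (2): add — endpoints in different components.
T–X (3): add — endpoints in different components.
U–W (3): add — endpoints in different components.
V–W (3): skip — W and V already connected.
U–V (5): skip — U and V already connected.
R–T (6): skip — R and T already connected.
P–Q (9): add — endpoints in different components.
Q–V (12): add — endpoints in different components.
Edges rejected before the tree was complete: 3.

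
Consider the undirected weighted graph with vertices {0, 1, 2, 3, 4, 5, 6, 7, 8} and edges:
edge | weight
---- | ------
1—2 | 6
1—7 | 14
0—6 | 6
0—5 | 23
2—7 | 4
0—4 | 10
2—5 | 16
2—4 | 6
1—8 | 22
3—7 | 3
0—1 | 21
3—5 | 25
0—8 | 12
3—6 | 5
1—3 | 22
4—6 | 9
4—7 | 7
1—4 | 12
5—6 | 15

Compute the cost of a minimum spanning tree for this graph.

57

Kruskal's algorithm — process edges by increasing weight (ties by edge label):
3—7 (3): add — endpoints in different components.
2—7 (4): add — endpoints in different components.
3—6 (5): add — endpoints in different components.
0—6 (6): add — endpoints in different components.
1—2 (6): add — endpoints in different components.
2—4 (6): add — endpoints in different components.
4—7 (7): skip — 4 and 7 already connected.
4—6 (9): skip — 4 and 6 already connected.
0—4 (10): skip — 0 and 4 already connected.
0—8 (12): add — endpoints in different components.
1—4 (12): skip — 1 and 4 already connected.
1—7 (14): skip — 1 and 7 already connected.
5—6 (15): add — endpoints in different components.
MST edges: 3—7, 2—7, 3—6, 0—6, 1—2, 2—4, 0—8, 5—6; total weight 3+4+5+6+6+6+12+15 = 57.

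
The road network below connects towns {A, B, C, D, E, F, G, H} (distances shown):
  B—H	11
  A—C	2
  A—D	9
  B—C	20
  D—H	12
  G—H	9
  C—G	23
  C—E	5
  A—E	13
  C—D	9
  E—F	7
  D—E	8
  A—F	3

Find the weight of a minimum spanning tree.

50

Kruskal: consider edges lightest-first.
A—C (2): add — endpoints in different components.
A—F (3): add — endpoints in different components.
C—E (5): add — endpoints in different components.
E—F (7): skip — E and F already connected.
D—E (8): add — endpoints in different components.
A—D (9): skip — A and D already connected.
C—D (9): skip — C and D already connected.
G—H (9): add — endpoints in different components.
B—H (11): add — endpoints in different components.
D—H (12): add — endpoints in different components.
MST edges: A—C, A—F, C—E, D—E, G—H, B—H, D—H; total weight 2+3+5+8+9+11+12 = 50.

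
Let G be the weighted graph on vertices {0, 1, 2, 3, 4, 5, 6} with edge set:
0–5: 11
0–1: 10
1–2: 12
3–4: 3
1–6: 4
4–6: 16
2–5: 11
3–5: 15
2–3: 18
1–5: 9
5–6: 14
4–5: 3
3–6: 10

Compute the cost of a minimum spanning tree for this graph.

Grow the tree from 4 using Prim:
Step 1: frontier [3–4 3, 4–5 3, 4–6 16] → take 3–4 (3); add 3.
Step 2: frontier [3–6 10, 3–5 15, 2–3 18, 4–5 3, 4–6 16] → take 4–5 (3); add 5.
Step 3: frontier [3–6 10, 2–3 18, 4–6 16, 1–5 9, 0–5 11, 2–5 11, 5–6 14] → take 1–5 (9); add 1.
Step 4: frontier [1–6 4, 0–1 10, 1–2 12, 3–6 10, 2–3 18, 4–6 16, 0–5 11, 2–5 11, 5–6 14] → take 1–6 (4); add 6.
Step 5: frontier [0–1 10, 1–2 12, 2–3 18, 0–5 11, 2–5 11] → take 0–1 (10); add 0.
Step 6: frontier [1–2 12, 2–3 18, 2–5 11] → take 2–5 (11); add 2.
MST edges: 3–4, 4–5, 1–5, 1–6, 0–1, 2–5; total weight 3+3+9+4+10+11 = 40.

40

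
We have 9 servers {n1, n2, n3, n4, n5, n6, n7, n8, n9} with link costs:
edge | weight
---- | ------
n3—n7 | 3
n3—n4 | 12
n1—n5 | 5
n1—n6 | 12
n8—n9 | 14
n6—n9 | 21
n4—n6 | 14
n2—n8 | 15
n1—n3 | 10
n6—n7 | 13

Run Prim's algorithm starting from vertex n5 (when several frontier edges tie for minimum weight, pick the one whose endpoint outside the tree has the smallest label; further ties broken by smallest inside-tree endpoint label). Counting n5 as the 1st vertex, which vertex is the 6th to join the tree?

n6

Prim, starting at n5.
Step 1: frontier [n1—n5 5] → take n1—n5 (5); add n1.
Step 2: frontier [n1—n3 10, n1—n6 12] → take n1—n3 (10); add n3.
Step 3: frontier [n1—n6 12, n3—n7 3, n3—n4 12] → take n3—n7 (3); add n7.
Step 4: frontier [n1—n6 12, n3—n4 12, n6—n7 13] → take n3—n4 (12); add n4.
Step 5: frontier [n1—n6 12, n4—n6 14, n6—n7 13] → take n1—n6 (12); add n6.
Step 6: frontier [n6—n9 21] → take n6—n9 (21); add n9.
Step 7: frontier [n8—n9 14] → take n8—n9 (14); add n8.
Step 8: frontier [n2—n8 15] → take n2—n8 (15); add n2.
Vertex order: n5, n1, n3, n7, n4, n6, n9, n8, n2. The 6th vertex is n6.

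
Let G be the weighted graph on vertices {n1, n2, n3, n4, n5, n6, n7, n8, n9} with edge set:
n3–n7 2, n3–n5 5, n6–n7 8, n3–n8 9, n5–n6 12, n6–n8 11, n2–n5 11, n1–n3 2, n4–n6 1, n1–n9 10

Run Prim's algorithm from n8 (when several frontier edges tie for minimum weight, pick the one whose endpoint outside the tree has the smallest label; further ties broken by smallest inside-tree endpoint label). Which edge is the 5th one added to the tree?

n6-n7

Prim, starting at n8.
Step 1: cheapest edge leaving the tree is n3–n8 (9); add n3.
Step 2: cheapest edge leaving the tree is n1–n3 (2); add n1.
Step 3: cheapest edge leaving the tree is n3–n7 (2); add n7.
Step 4: cheapest edge leaving the tree is n3–n5 (5); add n5.
Step 5: cheapest edge leaving the tree is n6–n7 (8); add n6.
Step 6: cheapest edge leaving the tree is n4–n6 (1); add n4.
Step 7: cheapest edge leaving the tree is n1–n9 (10); add n9.
Step 8: cheapest edge leaving the tree is n2–n5 (11); add n2.
The 5th edge added is n6–n7.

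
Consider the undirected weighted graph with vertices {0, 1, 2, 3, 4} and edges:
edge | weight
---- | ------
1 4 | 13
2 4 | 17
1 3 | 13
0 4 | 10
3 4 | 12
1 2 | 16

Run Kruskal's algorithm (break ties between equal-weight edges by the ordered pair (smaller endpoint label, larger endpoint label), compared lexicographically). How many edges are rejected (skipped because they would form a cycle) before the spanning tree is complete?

Kruskal's algorithm — process edges by increasing weight (ties by edge label):
0 4 (10): add. Components now {0,4} {1} {2} {3}
3 4 (12): add. Components now {0,3,4} {1} {2}
1 3 (13): add. Components now {0,1,3,4} {2}
1 4 (13): skip — 1 and 4 already connected.
1 2 (16): add. Components now {0,1,2,3,4}
Edges rejected before the tree was complete: 1.

1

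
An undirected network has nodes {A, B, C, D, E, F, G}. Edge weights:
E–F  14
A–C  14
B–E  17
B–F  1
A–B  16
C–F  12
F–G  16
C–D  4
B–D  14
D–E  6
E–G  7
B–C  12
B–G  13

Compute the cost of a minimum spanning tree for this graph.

44

Grow the tree from G using Prim:
Step 1: cheapest edge leaving the tree is E–G (7); add E.
Step 2: cheapest edge leaving the tree is D–E (6); add D.
Step 3: cheapest edge leaving the tree is C–D (4); add C.
Step 4: cheapest edge leaving the tree is B–C (12); add B.
Step 5: cheapest edge leaving the tree is B–F (1); add F.
Step 6: cheapest edge leaving the tree is A–C (14); add A.
MST edges: E–G, D–E, C–D, B–C, B–F, A–C; total weight 7+6+4+12+1+14 = 44.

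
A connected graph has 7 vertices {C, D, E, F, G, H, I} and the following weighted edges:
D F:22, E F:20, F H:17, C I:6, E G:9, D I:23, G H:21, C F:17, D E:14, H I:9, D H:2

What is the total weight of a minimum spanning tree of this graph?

Prim's algorithm from C:
Step 1: frontier [C I 6, C F 17] → take C I (6); add I.
Step 2: frontier [C F 17, H I 9, D I 23] → take H I (9); add H.
Step 3: frontier [C F 17, D H 2, F H 17, G H 21, D I 23] → take D H (2); add D.
Step 4: frontier [C F 17, D E 14, D F 22, F H 17, G H 21] → take D E (14); add E.
Step 5: frontier [C F 17, D F 22, E G 9, E F 20, F H 17, G H 21] → take E G (9); add G.
Step 6: frontier [C F 17, D F 22, E F 20, F H 17] → take C F (17); add F.
MST edges: C I, H I, D H, D E, E G, C F; total weight 6+9+2+14+9+17 = 57.

57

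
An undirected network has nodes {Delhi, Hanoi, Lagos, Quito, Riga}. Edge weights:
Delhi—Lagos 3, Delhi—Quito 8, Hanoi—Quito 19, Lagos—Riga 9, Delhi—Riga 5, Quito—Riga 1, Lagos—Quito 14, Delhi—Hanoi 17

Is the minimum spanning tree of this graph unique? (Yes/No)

Yes

Kruskal: consider edges lightest-first.
Quito—Riga (1): add — endpoints in different components.
Delhi—Lagos (3): add — endpoints in different components.
Delhi—Riga (5): add — endpoints in different components.
Delhi—Quito (8): skip — Delhi and Quito already connected.
Lagos—Riga (9): skip — Riga and Lagos already connected.
Lagos—Quito (14): skip — Lagos and Quito already connected.
Delhi—Hanoi (17): add — endpoints in different components.
Every non-tree edge has weight strictly greater than the heaviest edge on the tree path between its endpoints, so the MST is unique.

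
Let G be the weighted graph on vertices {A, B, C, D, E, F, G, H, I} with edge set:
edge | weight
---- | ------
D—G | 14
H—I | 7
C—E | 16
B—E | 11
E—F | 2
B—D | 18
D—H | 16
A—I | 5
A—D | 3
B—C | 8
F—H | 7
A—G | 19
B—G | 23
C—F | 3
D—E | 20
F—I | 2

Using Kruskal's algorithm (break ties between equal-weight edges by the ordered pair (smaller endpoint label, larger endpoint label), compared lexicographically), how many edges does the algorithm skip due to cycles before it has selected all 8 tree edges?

Kruskal's algorithm — process edges by increasing weight (ties by edge label):
E—F (2): add — endpoints in different components.
F—I (2): add — endpoints in different components.
A—D (3): add — endpoints in different components.
C—F (3): add — endpoints in different components.
A—I (5): add — endpoints in different components.
F—H (7): add — endpoints in different components.
H—I (7): skip — H and I already connected.
B—C (8): add — endpoints in different components.
B—E (11): skip — B and E already connected.
D—G (14): add — endpoints in different components.
Edges rejected before the tree was complete: 2.

2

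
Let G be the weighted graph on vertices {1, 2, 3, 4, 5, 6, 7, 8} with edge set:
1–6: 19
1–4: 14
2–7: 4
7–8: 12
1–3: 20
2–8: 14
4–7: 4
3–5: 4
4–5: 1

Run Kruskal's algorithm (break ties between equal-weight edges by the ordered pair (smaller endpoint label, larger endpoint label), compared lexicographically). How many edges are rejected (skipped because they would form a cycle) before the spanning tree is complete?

1

Sort edges by weight, then run Kruskal:
4–5 (1): add — endpoints in different components.
2–7 (4): add — endpoints in different components.
3–5 (4): add — endpoints in different components.
4–7 (4): add — endpoints in different components.
7–8 (12): add — endpoints in different components.
1–4 (14): add — endpoints in different components.
2–8 (14): skip — 2 and 8 already connected.
1–6 (19): add — endpoints in different components.
Edges rejected before the tree was complete: 1.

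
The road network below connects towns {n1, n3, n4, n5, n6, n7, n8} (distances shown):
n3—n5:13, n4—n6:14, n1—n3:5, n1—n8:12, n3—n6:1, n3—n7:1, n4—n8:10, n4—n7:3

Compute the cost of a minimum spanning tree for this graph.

Sort edges by weight, then run Kruskal:
n3—n6 (1): add. Components now {n8} {n1} {n3,n6} {n5} {n4} {n7}
n3—n7 (1): add. Components now {n8} {n1} {n3,n6,n7} {n5} {n4}
n4—n7 (3): add. Components now {n8} {n1} {n3,n4,n6,n7} {n5}
n1—n3 (5): add. Components now {n8} {n1,n3,n4,n6,n7} {n5}
n4—n8 (10): add. Components now {n1,n3,n4,n6,n7,n8} {n5}
n1—n8 (12): skip — n8 and n1 already connected.
n3—n5 (13): add. Components now {n1,n3,n4,n5,n6,n7,n8}
MST edges: n3—n6, n3—n7, n4—n7, n1—n3, n4—n8, n3—n5; total weight 1+1+3+5+10+13 = 33.

33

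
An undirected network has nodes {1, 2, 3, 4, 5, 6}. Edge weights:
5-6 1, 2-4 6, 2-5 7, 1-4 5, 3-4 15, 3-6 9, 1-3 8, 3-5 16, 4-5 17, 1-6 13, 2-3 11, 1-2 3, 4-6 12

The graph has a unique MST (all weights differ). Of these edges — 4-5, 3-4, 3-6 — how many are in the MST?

Sort edges by weight, then run Kruskal:
5-6 (1): add. Components now {1} {2} {3} {4} {5,6}
1-2 (3): add. Components now {1,2} {3} {4} {5,6}
1-4 (5): add. Components now {1,2,4} {3} {5,6}
2-4 (6): skip — 2 and 4 already connected.
2-5 (7): add. Components now {1,2,4,5,6} {3}
1-3 (8): add. Components now {1,2,3,4,5,6}
MST edge set: {5-6, 1-2, 1-4, 2-5, 1-3}.
Of the listed edges, {} are in the MST → 0.

0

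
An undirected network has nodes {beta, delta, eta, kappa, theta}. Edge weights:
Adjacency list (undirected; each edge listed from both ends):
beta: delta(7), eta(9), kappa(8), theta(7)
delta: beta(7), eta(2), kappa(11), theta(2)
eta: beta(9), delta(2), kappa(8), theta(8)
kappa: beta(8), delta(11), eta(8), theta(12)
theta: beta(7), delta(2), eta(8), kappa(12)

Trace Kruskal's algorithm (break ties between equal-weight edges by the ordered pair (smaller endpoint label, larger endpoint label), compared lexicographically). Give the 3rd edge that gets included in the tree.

Sort edges by weight, then run Kruskal:
delta—eta (2): add — endpoints in different components.
delta—theta (2): add — endpoints in different components.
beta—delta (7): add — endpoints in different components.
beta—theta (7): skip — beta and theta already connected.
beta—kappa (8): add — endpoints in different components.
The 3rd edge added is beta—delta.

beta-delta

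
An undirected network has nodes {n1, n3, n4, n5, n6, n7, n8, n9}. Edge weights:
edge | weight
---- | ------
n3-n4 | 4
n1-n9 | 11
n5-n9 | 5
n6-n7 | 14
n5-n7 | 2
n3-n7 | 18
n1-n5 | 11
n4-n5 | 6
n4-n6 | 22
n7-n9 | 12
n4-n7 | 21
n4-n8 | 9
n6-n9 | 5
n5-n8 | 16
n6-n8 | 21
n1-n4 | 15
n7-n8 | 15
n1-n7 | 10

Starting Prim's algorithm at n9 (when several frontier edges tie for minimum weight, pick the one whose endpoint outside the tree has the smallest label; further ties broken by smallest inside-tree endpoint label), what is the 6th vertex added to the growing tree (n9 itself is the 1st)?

n3

Prim, starting at n9.
Step 1: cheapest edge leaving the tree is n5-n9 (5); add n5.
Step 2: cheapest edge leaving the tree is n5-n7 (2); add n7.
Step 3: cheapest edge leaving the tree is n6-n9 (5); add n6.
Step 4: cheapest edge leaving the tree is n4-n5 (6); add n4.
Step 5: cheapest edge leaving the tree is n3-n4 (4); add n3.
Step 6: cheapest edge leaving the tree is n4-n8 (9); add n8.
Step 7: cheapest edge leaving the tree is n1-n7 (10); add n1.
Vertex order: n9, n5, n7, n6, n4, n3, n8, n1. The 6th vertex is n3.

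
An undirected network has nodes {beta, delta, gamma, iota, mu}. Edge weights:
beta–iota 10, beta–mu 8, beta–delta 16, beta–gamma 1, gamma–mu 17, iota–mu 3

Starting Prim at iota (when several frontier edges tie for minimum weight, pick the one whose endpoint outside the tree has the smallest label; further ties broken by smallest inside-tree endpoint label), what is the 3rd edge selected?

Grow the tree from iota using Prim:
Step 1: cheapest edge leaving the tree is iota–mu (3); add mu.
Step 2: cheapest edge leaving the tree is beta–mu (8); add beta.
Step 3: cheapest edge leaving the tree is beta–gamma (1); add gamma.
Step 4: cheapest edge leaving the tree is beta–delta (16); add delta.
The 3rd edge added is beta–gamma.

beta-gamma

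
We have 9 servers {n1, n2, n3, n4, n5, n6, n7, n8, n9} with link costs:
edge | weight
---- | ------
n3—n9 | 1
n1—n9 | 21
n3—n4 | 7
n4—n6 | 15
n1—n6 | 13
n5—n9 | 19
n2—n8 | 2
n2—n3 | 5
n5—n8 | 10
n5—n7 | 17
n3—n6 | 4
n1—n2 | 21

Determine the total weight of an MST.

59

Sort edges by weight, then run Kruskal:
n3—n9 (1): add — endpoints in different components.
n2—n8 (2): add — endpoints in different components.
n3—n6 (4): add — endpoints in different components.
n2—n3 (5): add — endpoints in different components.
n3—n4 (7): add — endpoints in different components.
n5—n8 (10): add — endpoints in different components.
n1—n6 (13): add — endpoints in different components.
n4—n6 (15): skip — n4 and n6 already connected.
n5—n7 (17): add — endpoints in different components.
MST edges: n3—n9, n2—n8, n3—n6, n2—n3, n3—n4, n5—n8, n1—n6, n5—n7; total weight 1+2+4+5+7+10+13+17 = 59.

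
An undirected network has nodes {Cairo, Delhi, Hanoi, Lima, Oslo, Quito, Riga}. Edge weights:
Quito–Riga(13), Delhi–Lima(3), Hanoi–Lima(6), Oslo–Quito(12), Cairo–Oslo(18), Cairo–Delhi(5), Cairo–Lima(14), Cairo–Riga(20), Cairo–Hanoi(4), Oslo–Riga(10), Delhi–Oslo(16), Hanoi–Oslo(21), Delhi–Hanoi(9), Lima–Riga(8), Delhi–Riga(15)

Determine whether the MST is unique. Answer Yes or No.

Yes

Sort edges by weight, then run Kruskal:
Delhi–Lima (3): add. Components now {Delhi,Lima} {Riga} {Oslo} {Cairo} {Quito} {Hanoi}
Cairo–Hanoi (4): add. Components now {Delhi,Lima} {Riga} {Oslo} {Cairo,Hanoi} {Quito}
Cairo–Delhi (5): add. Components now {Cairo,Delhi,Hanoi,Lima} {Riga} {Oslo} {Quito}
Hanoi–Lima (6): skip — Lima and Hanoi already connected.
Lima–Riga (8): add. Components now {Cairo,Delhi,Hanoi,Lima,Riga} {Oslo} {Quito}
Delhi–Hanoi (9): skip — Delhi and Hanoi already connected.
Oslo–Riga (10): add. Components now {Cairo,Delhi,Hanoi,Lima,Oslo,Riga} {Quito}
Oslo–Quito (12): add. Components now {Cairo,Delhi,Hanoi,Lima,Oslo,Quito,Riga}
Every non-tree edge has weight strictly greater than the heaviest edge on the tree path between its endpoints, so the MST is unique.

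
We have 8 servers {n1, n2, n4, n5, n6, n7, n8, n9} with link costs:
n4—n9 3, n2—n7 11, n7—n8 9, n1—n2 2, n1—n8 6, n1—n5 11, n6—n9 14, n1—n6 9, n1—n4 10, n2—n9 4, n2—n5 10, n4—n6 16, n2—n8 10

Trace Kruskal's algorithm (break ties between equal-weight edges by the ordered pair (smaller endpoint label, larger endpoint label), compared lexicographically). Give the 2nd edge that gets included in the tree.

n4-n9

Sort edges by weight, then run Kruskal:
n1—n2 (2): add — endpoints in different components.
n4—n9 (3): add — endpoints in different components.
n2—n9 (4): add — endpoints in different components.
n1—n8 (6): add — endpoints in different components.
n1—n6 (9): add — endpoints in different components.
n7—n8 (9): add — endpoints in different components.
n1—n4 (10): skip — n4 and n1 already connected.
n2—n5 (10): add — endpoints in different components.
The 2nd edge added is n4—n9.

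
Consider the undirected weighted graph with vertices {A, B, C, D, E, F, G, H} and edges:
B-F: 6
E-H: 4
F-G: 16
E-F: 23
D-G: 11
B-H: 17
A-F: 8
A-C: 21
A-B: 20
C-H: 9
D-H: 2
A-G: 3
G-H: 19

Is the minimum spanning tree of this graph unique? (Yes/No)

Yes

Kruskal's algorithm — process edges by increasing weight (ties by edge label):
D-H (2): add — endpoints in different components.
A-G (3): add — endpoints in different components.
E-H (4): add — endpoints in different components.
B-F (6): add — endpoints in different components.
A-F (8): add — endpoints in different components.
C-H (9): add — endpoints in different components.
D-G (11): add — endpoints in different components.
Every non-tree edge has weight strictly greater than the heaviest edge on the tree path between its endpoints, so the MST is unique.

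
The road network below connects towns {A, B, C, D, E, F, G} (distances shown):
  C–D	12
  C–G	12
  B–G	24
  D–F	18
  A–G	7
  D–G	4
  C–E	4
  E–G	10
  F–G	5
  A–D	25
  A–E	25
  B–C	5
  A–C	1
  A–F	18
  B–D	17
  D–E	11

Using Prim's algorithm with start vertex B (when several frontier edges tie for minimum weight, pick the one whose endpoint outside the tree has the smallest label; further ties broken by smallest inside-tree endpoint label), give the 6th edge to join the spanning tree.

Grow the tree from B using Prim:
Step 1: cheapest edge leaving the tree is B–C (5); add C.
Step 2: cheapest edge leaving the tree is A–C (1); add A.
Step 3: cheapest edge leaving the tree is C–E (4); add E.
Step 4: cheapest edge leaving the tree is A–G (7); add G.
Step 5: cheapest edge leaving the tree is D–G (4); add D.
Step 6: cheapest edge leaving the tree is F–G (5); add F.
The 6th edge added is F–G.

F-G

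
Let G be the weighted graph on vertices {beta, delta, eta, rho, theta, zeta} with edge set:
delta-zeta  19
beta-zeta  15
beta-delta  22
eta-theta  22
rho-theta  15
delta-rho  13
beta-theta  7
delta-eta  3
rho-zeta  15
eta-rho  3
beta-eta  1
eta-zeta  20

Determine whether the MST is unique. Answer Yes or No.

Kruskal: consider edges lightest-first.
beta-eta (1): add — endpoints in different components.
delta-eta (3): add — endpoints in different components.
eta-rho (3): add — endpoints in different components.
beta-theta (7): add — endpoints in different components.
delta-rho (13): skip — rho and delta already connected.
beta-zeta (15): add — endpoints in different components.
Non-tree edge rho-zeta has weight 15, equal to the heaviest edge on its tree cycle — swapping gives another MST of the same weight. Not unique.

No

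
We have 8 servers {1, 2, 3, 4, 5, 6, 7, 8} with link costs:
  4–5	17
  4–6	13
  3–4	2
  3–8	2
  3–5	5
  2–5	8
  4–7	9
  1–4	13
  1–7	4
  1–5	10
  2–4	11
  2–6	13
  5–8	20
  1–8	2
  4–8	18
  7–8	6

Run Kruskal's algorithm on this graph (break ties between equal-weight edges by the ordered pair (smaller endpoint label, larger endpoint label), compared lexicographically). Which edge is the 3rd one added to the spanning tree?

3-8

Kruskal's algorithm — process edges by increasing weight (ties by edge label):
1–8 (2): add — endpoints in different components.
3–4 (2): add — endpoints in different components.
3–8 (2): add — endpoints in different components.
1–7 (4): add — endpoints in different components.
3–5 (5): add — endpoints in different components.
7–8 (6): skip — 7 and 8 already connected.
2–5 (8): add — endpoints in different components.
4–7 (9): skip — 4 and 7 already connected.
1–5 (10): skip — 1 and 5 already connected.
2–4 (11): skip — 2 and 4 already connected.
1–4 (13): skip — 1 and 4 already connected.
2–6 (13): add — endpoints in different components.
The 3rd edge added is 3–8.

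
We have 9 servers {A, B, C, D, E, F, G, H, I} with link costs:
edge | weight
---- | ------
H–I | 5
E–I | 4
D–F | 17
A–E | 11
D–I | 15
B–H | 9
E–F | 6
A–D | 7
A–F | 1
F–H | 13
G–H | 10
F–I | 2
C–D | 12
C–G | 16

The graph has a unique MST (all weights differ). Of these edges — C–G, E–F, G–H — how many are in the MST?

1

Kruskal: consider edges lightest-first.
A–F (1): add — endpoints in different components.
F–I (2): add — endpoints in different components.
E–I (4): add — endpoints in different components.
H–I (5): add — endpoints in different components.
E–F (6): skip — E and F already connected.
A–D (7): add — endpoints in different components.
B–H (9): add — endpoints in different components.
G–H (10): add — endpoints in different components.
A–E (11): skip — A and E already connected.
C–D (12): add — endpoints in different components.
MST edge set: {A–F, F–I, E–I, H–I, A–D, B–H, G–H, C–D}.
Of the listed edges, {G–H} are in the MST → 1.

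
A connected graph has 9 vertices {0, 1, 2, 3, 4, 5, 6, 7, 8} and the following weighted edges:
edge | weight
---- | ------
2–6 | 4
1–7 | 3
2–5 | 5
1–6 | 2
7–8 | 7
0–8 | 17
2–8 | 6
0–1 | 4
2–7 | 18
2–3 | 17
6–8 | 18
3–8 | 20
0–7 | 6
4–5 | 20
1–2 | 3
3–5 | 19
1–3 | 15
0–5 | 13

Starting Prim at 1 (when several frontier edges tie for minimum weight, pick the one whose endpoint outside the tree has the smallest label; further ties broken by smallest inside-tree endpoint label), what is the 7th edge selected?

Grow the tree from 1 using Prim:
Step 1: cheapest edge leaving the tree is 1–6 (2); add 6.
Step 2: cheapest edge leaving the tree is 1–2 (3); add 2.
Step 3: cheapest edge leaving the tree is 1–7 (3); add 7.
Step 4: cheapest edge leaving the tree is 0–1 (4); add 0.
Step 5: cheapest edge leaving the tree is 2–5 (5); add 5.
Step 6: cheapest edge leaving the tree is 2–8 (6); add 8.
Step 7: cheapest edge leaving the tree is 1–3 (15); add 3.
Step 8: cheapest edge leaving the tree is 4–5 (20); add 4.
The 7th edge added is 1–3.

1-3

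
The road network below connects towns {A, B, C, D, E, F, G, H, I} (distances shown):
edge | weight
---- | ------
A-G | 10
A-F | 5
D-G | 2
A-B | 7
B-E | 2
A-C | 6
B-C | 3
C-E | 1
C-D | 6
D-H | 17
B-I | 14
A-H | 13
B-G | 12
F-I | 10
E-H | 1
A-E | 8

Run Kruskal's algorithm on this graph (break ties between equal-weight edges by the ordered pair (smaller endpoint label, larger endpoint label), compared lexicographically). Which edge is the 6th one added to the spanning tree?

Kruskal: consider edges lightest-first.
C-E (1): add — endpoints in different components.
E-H (1): add — endpoints in different components.
B-E (2): add — endpoints in different components.
D-G (2): add — endpoints in different components.
B-C (3): skip — B and C already connected.
A-F (5): add — endpoints in different components.
A-C (6): add — endpoints in different components.
C-D (6): add — endpoints in different components.
A-B (7): skip — A and B already connected.
A-E (8): skip — A and E already connected.
A-G (10): skip — A and G already connected.
F-I (10): add — endpoints in different components.
The 6th edge added is A-C.

A-C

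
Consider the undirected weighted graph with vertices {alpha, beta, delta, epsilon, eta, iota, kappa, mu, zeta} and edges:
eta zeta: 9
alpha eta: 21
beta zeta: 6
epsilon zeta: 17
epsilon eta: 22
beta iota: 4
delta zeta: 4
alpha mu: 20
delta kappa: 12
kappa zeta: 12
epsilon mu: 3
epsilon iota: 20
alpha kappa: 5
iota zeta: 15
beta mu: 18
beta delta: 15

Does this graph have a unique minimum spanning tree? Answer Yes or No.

Kruskal's algorithm — process edges by increasing weight (ties by edge label):
epsilon mu (3): add — endpoints in different components.
beta iota (4): add — endpoints in different components.
delta zeta (4): add — endpoints in different components.
alpha kappa (5): add — endpoints in different components.
beta zeta (6): add — endpoints in different components.
eta zeta (9): add — endpoints in different components.
delta kappa (12): add — endpoints in different components.
kappa zeta (12): skip — zeta and kappa already connected.
beta delta (15): skip — beta and delta already connected.
iota zeta (15): skip — iota and zeta already connected.
epsilon zeta (17): add — endpoints in different components.
Non-tree edge kappa zeta has weight 12, equal to the heaviest edge on its tree cycle — swapping gives another MST of the same weight. Not unique.

No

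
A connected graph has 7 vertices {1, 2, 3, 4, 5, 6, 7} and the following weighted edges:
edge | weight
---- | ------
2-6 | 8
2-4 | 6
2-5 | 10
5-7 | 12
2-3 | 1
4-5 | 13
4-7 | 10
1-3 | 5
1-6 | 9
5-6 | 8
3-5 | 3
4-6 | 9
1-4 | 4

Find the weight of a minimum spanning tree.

Sort edges by weight, then run Kruskal:
2-3 (1): add — endpoints in different components.
3-5 (3): add — endpoints in different components.
1-4 (4): add — endpoints in different components.
1-3 (5): add — endpoints in different components.
2-4 (6): skip — 2 and 4 already connected.
2-6 (8): add — endpoints in different components.
5-6 (8): skip — 5 and 6 already connected.
1-6 (9): skip — 1 and 6 already connected.
4-6 (9): skip — 4 and 6 already connected.
2-5 (10): skip — 2 and 5 already connected.
4-7 (10): add — endpoints in different components.
MST edges: 2-3, 3-5, 1-4, 1-3, 2-6, 4-7; total weight 1+3+4+5+8+10 = 31.

31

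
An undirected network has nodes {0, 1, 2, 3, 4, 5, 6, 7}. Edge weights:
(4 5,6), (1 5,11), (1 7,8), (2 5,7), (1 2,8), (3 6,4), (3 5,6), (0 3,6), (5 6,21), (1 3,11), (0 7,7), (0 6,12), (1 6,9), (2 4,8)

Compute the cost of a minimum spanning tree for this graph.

Sort edges by weight, then run Kruskal:
3 6 (4): add — endpoints in different components.
0 3 (6): add — endpoints in different components.
3 5 (6): add — endpoints in different components.
4 5 (6): add — endpoints in different components.
0 7 (7): add — endpoints in different components.
2 5 (7): add — endpoints in different components.
1 2 (8): add — endpoints in different components.
MST edges: 3 6, 0 3, 3 5, 4 5, 0 7, 2 5, 1 2; total weight 4+6+6+6+7+7+8 = 44.

44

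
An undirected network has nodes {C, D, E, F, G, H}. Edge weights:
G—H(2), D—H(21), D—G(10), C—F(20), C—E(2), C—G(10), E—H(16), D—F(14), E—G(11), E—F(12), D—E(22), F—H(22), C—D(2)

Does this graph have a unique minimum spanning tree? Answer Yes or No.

No

Kruskal's algorithm — process edges by increasing weight (ties by edge label):
C—D (2): add — endpoints in different components.
C—E (2): add — endpoints in different components.
G—H (2): add — endpoints in different components.
C—G (10): add — endpoints in different components.
D—G (10): skip — D and G already connected.
E—G (11): skip — E and G already connected.
E—F (12): add — endpoints in different components.
Non-tree edge D—G has weight 10, equal to the heaviest edge on its tree cycle — swapping gives another MST of the same weight. Not unique.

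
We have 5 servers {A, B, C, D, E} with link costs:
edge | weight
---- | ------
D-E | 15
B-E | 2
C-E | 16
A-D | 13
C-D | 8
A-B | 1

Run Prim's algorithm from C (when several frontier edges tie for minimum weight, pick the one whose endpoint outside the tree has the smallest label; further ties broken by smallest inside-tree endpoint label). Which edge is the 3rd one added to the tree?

A-B

Grow the tree from C using Prim:
Step 1: cheapest edge leaving the tree is C-D (8); add D.
Step 2: cheapest edge leaving the tree is A-D (13); add A.
Step 3: cheapest edge leaving the tree is A-B (1); add B.
Step 4: cheapest edge leaving the tree is B-E (2); add E.
The 3rd edge added is A-B.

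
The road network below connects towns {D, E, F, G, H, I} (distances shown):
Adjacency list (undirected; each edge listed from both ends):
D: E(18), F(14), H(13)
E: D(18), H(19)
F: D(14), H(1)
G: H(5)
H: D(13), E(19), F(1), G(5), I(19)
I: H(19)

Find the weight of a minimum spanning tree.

56

Prim's algorithm from E:
Step 1: frontier [D–E 18, E–H 19] → take D–E (18); add D.
Step 2: frontier [D–H 13, D–F 14, E–H 19] → take D–H (13); add H.
Step 3: frontier [D–F 14, F–H 1, G–H 5, H–I 19] → take F–H (1); add F.
Step 4: frontier [G–H 5, H–I 19] → take G–H (5); add G.
Step 5: frontier [H–I 19] → take H–I (19); add I.
MST edges: D–E, D–H, F–H, G–H, H–I; total weight 18+13+1+5+19 = 56.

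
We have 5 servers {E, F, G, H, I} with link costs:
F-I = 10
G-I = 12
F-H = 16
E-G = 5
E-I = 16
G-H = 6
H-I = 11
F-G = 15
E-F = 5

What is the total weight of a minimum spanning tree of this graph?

Sort edges by weight, then run Kruskal:
E-F (5): add — endpoints in different components.
E-G (5): add — endpoints in different components.
G-H (6): add — endpoints in different components.
F-I (10): add — endpoints in different components.
MST edges: E-F, E-G, G-H, F-I; total weight 5+5+6+10 = 26.

26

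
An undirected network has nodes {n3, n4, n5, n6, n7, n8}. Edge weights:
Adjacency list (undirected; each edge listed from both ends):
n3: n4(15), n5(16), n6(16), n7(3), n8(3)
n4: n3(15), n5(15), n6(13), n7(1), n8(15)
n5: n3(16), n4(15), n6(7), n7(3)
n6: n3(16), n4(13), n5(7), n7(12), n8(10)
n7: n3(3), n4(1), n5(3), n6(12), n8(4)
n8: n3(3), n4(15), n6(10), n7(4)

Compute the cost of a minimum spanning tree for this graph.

Grow the tree from n5 using Prim:
Step 1: cheapest edge leaving the tree is n5 n7 (3); add n7.
Step 2: cheapest edge leaving the tree is n4 n7 (1); add n4.
Step 3: cheapest edge leaving the tree is n3 n7 (3); add n3.
Step 4: cheapest edge leaving the tree is n3 n8 (3); add n8.
Step 5: cheapest edge leaving the tree is n5 n6 (7); add n6.
MST edges: n5 n7, n4 n7, n3 n7, n3 n8, n5 n6; total weight 3+1+3+3+7 = 17.

17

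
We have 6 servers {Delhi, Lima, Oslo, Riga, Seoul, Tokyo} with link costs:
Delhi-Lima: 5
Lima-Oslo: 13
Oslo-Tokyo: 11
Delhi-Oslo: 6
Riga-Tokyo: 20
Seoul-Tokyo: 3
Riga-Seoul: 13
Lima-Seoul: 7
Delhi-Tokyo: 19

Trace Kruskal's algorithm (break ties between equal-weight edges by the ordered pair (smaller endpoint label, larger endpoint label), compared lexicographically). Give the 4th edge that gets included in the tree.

Lima-Seoul

Sort edges by weight, then run Kruskal:
Seoul-Tokyo (3): add — endpoints in different components.
Delhi-Lima (5): add — endpoints in different components.
Delhi-Oslo (6): add — endpoints in different components.
Lima-Seoul (7): add — endpoints in different components.
Oslo-Tokyo (11): skip — Oslo and Tokyo already connected.
Lima-Oslo (13): skip — Oslo and Lima already connected.
Riga-Seoul (13): add — endpoints in different components.
The 4th edge added is Lima-Seoul.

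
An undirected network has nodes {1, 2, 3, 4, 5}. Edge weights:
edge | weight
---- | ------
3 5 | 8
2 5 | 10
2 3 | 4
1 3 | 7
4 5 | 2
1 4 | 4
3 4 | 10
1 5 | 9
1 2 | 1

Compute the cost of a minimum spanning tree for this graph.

Kruskal: consider edges lightest-first.
1 2 (1): add. Components now {1,2} {3} {4} {5}
4 5 (2): add. Components now {1,2} {3} {4,5}
1 4 (4): add. Components now {1,2,4,5} {3}
2 3 (4): add. Components now {1,2,3,4,5}
MST edges: 1 2, 4 5, 1 4, 2 3; total weight 1+2+4+4 = 11.

11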